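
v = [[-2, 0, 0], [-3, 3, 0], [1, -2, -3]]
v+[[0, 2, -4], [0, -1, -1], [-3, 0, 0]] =[[-2, 2, -4], [-3, 2, -1], [-2, -2, -3]]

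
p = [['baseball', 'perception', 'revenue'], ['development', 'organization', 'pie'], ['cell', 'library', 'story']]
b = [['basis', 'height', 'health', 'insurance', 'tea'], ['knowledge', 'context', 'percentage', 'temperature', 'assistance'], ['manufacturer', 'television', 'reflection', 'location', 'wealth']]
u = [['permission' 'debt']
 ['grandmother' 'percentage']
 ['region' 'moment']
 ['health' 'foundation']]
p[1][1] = 'organization'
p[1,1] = 'organization'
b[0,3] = 'insurance'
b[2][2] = 'reflection'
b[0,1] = 'height'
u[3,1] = 'foundation'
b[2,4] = 'wealth'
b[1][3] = 'temperature'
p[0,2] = 'revenue'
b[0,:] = ['basis', 'height', 'health', 'insurance', 'tea']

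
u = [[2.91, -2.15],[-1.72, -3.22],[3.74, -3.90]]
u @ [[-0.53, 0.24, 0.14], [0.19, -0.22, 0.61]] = [[-1.95, 1.17, -0.9],[0.30, 0.30, -2.2],[-2.72, 1.76, -1.86]]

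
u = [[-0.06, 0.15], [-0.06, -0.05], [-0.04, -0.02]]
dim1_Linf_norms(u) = [0.15, 0.06, 0.04]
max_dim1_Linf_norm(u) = 0.15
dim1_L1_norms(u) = [0.21, 0.11, 0.06]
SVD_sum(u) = [[-0.04, 0.15], [0.01, -0.03], [0.0, -0.01]] + [[-0.02, -0.00], [-0.07, -0.02], [-0.04, -0.01]]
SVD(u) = [[0.98, 0.19], [-0.19, 0.84], [-0.05, 0.51]] @ diag([0.16399507964319035, 0.08547288372825412]) @ [[-0.28, 0.96], [-0.96, -0.28]]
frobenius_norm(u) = 0.18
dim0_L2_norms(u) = [0.09, 0.16]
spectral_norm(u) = 0.16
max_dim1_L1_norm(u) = 0.21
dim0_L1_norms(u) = [0.16, 0.22]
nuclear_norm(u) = 0.25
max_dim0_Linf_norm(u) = 0.15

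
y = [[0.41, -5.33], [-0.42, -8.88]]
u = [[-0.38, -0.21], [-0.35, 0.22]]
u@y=[[-0.07, 3.89], [-0.24, -0.09]]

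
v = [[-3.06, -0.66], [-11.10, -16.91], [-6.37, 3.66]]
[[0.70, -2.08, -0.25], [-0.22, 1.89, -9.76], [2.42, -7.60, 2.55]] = v@[[-0.27, 0.82, -0.05],[0.19, -0.65, 0.61]]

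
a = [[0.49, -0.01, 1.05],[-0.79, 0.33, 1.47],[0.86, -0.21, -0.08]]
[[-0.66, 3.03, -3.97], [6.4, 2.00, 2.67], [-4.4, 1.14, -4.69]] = a @ [[-5.03, 1.31, -6.86], [-0.31, -0.91, -5.52], [1.72, 2.27, -0.63]]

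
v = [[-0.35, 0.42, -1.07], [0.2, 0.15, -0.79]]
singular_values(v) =[1.41, 0.38]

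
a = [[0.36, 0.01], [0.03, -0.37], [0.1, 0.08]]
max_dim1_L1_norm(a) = 0.4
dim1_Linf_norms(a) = [0.36, 0.37, 0.1]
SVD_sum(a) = [[0.01, 0.07],[-0.06, -0.36],[0.02, 0.09]] + [[0.35, -0.06], [0.09, -0.01], [0.08, -0.01]]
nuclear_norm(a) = 0.75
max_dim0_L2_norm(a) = 0.38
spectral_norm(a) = 0.38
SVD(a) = [[0.18, 0.94],[-0.95, 0.24],[0.25, 0.23]] @ diag([0.378792537103119, 0.37472151504148016]) @ [[0.17, 0.99],[0.99, -0.17]]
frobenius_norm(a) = 0.53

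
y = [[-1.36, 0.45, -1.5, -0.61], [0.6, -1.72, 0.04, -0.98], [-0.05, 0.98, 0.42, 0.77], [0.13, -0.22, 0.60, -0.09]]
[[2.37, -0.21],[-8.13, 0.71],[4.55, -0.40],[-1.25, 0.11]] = y @ [[-1.67, 0.15], [2.62, -0.23], [-0.36, 0.03], [2.66, -0.23]]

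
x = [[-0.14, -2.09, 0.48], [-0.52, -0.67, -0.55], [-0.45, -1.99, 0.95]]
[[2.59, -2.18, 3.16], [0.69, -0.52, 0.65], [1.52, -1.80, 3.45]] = x@[[1.61, -0.62, -0.29], [-1.55, 1.12, -1.33], [-0.88, 0.16, 0.71]]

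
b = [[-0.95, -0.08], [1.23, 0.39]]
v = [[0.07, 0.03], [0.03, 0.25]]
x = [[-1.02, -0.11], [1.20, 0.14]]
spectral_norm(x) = 1.58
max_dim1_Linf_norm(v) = 0.25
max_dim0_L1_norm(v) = 0.28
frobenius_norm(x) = 1.58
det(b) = -0.27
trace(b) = -0.56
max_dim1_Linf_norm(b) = 1.23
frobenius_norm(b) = 1.60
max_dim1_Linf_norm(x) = 1.2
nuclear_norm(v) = 0.32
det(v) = 0.02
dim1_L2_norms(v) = [0.08, 0.25]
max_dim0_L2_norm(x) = 1.57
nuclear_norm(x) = 1.59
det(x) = -0.01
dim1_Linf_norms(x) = [1.02, 1.2]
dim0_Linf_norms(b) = [1.23, 0.39]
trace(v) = 0.32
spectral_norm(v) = 0.25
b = x + v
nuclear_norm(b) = 1.77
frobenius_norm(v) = 0.26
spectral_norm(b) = 1.60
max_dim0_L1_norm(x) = 2.22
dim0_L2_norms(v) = [0.08, 0.25]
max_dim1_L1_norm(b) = 1.62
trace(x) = -0.88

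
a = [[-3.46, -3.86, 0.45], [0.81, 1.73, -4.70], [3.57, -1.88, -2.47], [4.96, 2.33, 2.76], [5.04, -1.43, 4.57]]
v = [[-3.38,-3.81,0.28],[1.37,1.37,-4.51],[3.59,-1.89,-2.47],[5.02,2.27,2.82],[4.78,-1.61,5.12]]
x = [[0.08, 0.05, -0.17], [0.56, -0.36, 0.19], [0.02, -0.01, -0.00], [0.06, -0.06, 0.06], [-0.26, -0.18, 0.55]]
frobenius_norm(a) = 12.70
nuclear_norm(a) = 21.15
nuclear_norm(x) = 1.37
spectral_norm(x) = 0.71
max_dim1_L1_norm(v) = 11.51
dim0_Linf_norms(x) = [0.56, 0.36, 0.55]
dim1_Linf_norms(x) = [0.17, 0.56, 0.02, 0.06, 0.55]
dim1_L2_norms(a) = [5.2, 5.07, 4.73, 6.14, 6.95]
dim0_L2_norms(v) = [8.62, 5.26, 7.79]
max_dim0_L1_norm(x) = 0.98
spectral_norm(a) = 9.56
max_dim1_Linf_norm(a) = 5.04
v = x + a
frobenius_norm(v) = 12.75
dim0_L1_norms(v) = [18.14, 10.95, 15.2]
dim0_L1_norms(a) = [17.84, 11.23, 14.95]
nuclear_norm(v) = 21.26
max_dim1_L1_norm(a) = 11.04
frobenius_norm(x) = 0.96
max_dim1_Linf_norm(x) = 0.56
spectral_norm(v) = 9.58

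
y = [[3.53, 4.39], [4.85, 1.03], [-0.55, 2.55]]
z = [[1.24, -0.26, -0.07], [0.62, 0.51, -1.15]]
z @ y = [[3.15,5.0], [5.29,0.31]]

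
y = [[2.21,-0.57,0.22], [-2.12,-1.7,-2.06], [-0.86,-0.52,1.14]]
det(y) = -9.12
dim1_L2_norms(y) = [2.29, 3.41, 1.52]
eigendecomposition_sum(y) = [[-0.13, -0.23, -0.13],[-1.14, -1.99, -1.11],[-0.20, -0.36, -0.2]] + [[8.86, -2.41, 7.63],  [-0.57, 0.15, -0.49],  [-8.09, 2.2, -6.97]] + [[-6.52, 2.07, -7.28], [-0.41, 0.13, -0.46], [7.44, -2.36, 8.31]]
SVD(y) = [[-0.45, -0.73, 0.51], [0.89, -0.42, 0.18], [0.08, 0.54, 0.84]] @ diag([3.7100439719495877, 1.9673317229648457, 1.2490715023635368]) @ [[-0.79, -0.35, -0.50], [-0.61, 0.43, 0.67], [0.02, -0.83, 0.55]]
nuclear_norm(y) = 6.93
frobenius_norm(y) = 4.38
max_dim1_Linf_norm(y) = 2.21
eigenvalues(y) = [-2.32, 2.05, 1.92]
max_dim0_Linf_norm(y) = 2.21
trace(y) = 1.65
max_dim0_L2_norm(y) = 3.18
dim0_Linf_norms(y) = [2.21, 1.7, 2.06]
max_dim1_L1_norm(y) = 5.88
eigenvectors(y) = [[-0.11,-0.74,-0.66], [-0.98,0.05,-0.04], [-0.18,0.67,0.75]]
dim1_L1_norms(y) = [3.0, 5.88, 2.52]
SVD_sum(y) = [[1.32, 0.58, 0.83], [-2.62, -1.16, -1.64], [-0.24, -0.11, -0.15]] + [[0.87, -0.62, -0.96], [0.50, -0.35, -0.55], [-0.64, 0.46, 0.71]] + [[0.01,-0.53,0.36], [0.00,-0.19,0.13], [0.02,-0.87,0.58]]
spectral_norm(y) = 3.71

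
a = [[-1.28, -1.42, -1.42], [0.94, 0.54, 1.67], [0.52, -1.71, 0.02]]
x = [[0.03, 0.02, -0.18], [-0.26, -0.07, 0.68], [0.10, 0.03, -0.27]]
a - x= [[-1.31, -1.44, -1.24], [1.20, 0.61, 0.99], [0.42, -1.74, 0.29]]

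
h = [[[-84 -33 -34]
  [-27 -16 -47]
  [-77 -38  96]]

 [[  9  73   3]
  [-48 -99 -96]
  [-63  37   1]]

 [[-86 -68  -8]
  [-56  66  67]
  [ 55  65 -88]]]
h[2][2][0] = 55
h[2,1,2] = 67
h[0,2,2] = 96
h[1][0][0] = 9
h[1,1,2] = -96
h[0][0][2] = -34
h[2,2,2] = -88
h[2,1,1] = 66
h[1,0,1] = 73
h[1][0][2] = 3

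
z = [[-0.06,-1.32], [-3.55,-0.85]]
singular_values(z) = [3.67, 1.26]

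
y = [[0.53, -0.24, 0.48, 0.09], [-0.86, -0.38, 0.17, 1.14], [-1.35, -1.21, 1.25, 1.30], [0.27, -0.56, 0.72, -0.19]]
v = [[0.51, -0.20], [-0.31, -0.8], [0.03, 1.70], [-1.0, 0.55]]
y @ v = [[0.27,0.95], [-1.46,1.39], [-1.58,4.08], [0.52,1.51]]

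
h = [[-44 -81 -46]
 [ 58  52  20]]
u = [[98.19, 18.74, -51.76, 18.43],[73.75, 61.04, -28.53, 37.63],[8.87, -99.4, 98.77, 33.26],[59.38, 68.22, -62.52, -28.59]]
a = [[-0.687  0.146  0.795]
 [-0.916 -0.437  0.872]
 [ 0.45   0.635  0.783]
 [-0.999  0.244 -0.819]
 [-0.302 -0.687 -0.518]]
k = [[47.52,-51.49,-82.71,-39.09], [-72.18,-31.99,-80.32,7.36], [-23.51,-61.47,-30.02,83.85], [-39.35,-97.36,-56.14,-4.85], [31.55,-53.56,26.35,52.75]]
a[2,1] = 0.635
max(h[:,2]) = 20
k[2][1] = -61.47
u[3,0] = 59.38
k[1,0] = -72.18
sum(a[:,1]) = -0.09900000000000009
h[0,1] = -81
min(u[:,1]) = -99.4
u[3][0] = 59.38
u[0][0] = 98.19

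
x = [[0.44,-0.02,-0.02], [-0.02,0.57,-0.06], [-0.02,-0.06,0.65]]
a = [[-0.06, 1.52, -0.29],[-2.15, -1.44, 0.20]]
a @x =[[-0.05, 0.88, -0.28],[-0.92, -0.79, 0.26]]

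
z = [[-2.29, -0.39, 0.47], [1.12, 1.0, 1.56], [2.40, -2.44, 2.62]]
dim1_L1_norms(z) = [3.15, 3.68, 7.46]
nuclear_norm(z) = 8.53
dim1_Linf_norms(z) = [2.29, 1.56, 2.62]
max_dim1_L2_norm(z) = 4.31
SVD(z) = [[-0.24, -0.83, -0.51],[0.28, 0.44, -0.85],[0.93, -0.35, 0.13]] @ diag([4.558109492172569, 2.3213197853234426, 1.6487001885219286]) @ [[0.68,  -0.41,  0.6], [0.66,  0.7,  -0.27], [0.31,  -0.58,  -0.75]]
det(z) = -17.44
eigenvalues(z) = [(-2.5+0j), (1.91+1.83j), (1.91-1.83j)]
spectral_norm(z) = 4.56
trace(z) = 1.33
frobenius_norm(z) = 5.37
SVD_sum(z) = [[-0.76, 0.46, -0.67], [0.88, -0.53, 0.78], [2.88, -1.75, 2.56]] + [[-1.27, -1.34, 0.52],[0.68, 0.71, -0.27],[-0.54, -0.57, 0.22]] + [[-0.26,0.49,0.63], [-0.44,0.82,1.05], [0.07,-0.12,-0.16]]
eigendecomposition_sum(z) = [[(-2.38+0j), (-0.09-0j), 0.25+0.00j], [0.22-0.00j, (0.01+0j), (-0.02-0j)], [(1.22-0j), 0.05+0.00j, (-0.13-0j)]] + [[0.04+0.04j, -0.15+0.08j, (0.11+0.07j)], [(0.45-0.31j), (0.5+1.4j), (0.79-0.85j)], [0.59+0.32j, (-1.24+1.34j), 1.37+0.38j]] + [[0.04-0.04j, -0.15-0.08j, (0.11-0.07j)], [(0.45+0.31j), 0.50-1.40j, (0.79+0.85j)], [0.59-0.32j, -1.24-1.34j, (1.37-0.38j)]]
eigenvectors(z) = [[0.89+0.00j,(-0.07-0.02j),(-0.07+0.02j)], [(-0.08+0j),(-0.29+0.56j),(-0.29-0.56j)], [(-0.45+0j),-0.77+0.00j,-0.77-0.00j]]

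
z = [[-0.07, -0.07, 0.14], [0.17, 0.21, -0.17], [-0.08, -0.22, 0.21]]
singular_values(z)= [0.47, 0.07, 0.05]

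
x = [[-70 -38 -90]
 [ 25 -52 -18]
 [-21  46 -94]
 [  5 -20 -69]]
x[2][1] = 46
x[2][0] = -21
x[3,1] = -20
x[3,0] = 5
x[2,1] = 46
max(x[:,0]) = 25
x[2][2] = -94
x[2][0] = -21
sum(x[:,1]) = -64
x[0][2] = -90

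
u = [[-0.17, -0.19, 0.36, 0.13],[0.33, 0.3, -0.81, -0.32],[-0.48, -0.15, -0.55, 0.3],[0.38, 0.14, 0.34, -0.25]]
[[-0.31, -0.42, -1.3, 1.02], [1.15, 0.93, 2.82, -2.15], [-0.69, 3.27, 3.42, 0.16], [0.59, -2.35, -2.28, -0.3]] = u @ [[1.64, -1.0, -2.99, -0.50], [-3.49, -0.27, 2.06, -1.21], [-0.86, -3.06, -4.04, 1.36], [-2.99, 3.57, 0.25, 1.63]]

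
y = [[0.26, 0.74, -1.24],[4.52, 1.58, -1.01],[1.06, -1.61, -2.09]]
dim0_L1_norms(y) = [5.84, 3.93, 4.34]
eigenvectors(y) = [[(0.31+0j), -0.27-0.32j, -0.27+0.32j], [0.93+0.00j, -0.03+0.42j, (-0.03-0.42j)], [-0.21+0.00j, (-0.8+0j), (-0.8-0j)]]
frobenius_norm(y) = 5.85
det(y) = 16.02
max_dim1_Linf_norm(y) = 4.52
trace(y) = -0.25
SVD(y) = [[-0.16, 0.13, -0.98], [-0.95, -0.27, 0.12], [-0.25, 0.95, 0.16]] @ diag([5.070699400740341, 2.6566326143526617, 1.1890377368651042]) @ [[-0.91, -0.24, 0.33], [-0.07, -0.71, -0.71], [0.41, -0.67, 0.63]]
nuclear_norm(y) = 8.92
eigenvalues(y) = [(3.33+0j), (-1.79+1.27j), (-1.79-1.27j)]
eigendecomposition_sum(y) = [[0.94-0.00j, (0.72-0j), (-0.35+0j)], [2.80-0.00j, (2.15-0j), -1.04+0.00j], [-0.65+0.00j, (-0.5+0j), 0.24+0.00j]] + [[-0.34+0.88j, (0.01-0.39j), -0.45-0.43j], [0.86-0.39j, -0.28+0.27j, 0.02+0.62j], [0.85+1.57j, -0.56-0.50j, (-1.17+0.12j)]] + [[-0.34-0.88j, 0.01+0.39j, -0.45+0.43j],[(0.86+0.39j), (-0.28-0.27j), 0.02-0.62j],[0.85-1.57j, -0.56+0.50j, (-1.17-0.12j)]]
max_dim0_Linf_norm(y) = 4.52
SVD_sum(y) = [[0.76, 0.2, -0.28], [4.41, 1.17, -1.61], [1.16, 0.31, -0.43]] + [[-0.02, -0.24, -0.24], [0.05, 0.51, 0.51], [-0.18, -1.79, -1.79]] + [[-0.47,0.78,-0.73], [0.06,-0.10,0.09], [0.08,-0.13,0.12]]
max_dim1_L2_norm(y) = 4.89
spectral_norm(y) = 5.07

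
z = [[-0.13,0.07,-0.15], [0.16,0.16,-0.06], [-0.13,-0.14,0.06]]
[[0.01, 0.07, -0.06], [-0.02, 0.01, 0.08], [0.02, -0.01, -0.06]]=z @ [[-0.20, -0.22, 0.28], [0.13, 0.22, 0.29], [0.19, -0.18, 0.26]]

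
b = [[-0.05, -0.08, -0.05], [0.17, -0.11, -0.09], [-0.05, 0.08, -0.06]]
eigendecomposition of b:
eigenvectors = [[(-0.17-0.41j), -0.17+0.41j, (0.45+0j)],  [-0.79+0.00j, -0.79-0.00j, (-0.22+0j)],  [(0.14+0.41j), (0.14-0.41j), (0.86+0j)]]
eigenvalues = [(-0.06+0.13j), (-0.06-0.13j), (-0.11+0j)]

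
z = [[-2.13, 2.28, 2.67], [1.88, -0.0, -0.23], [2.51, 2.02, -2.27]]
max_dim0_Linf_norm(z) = 2.67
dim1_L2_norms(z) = [4.11, 1.89, 3.94]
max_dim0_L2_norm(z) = 3.79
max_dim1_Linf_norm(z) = 2.67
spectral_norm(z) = 5.03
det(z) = 17.56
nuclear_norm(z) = 9.23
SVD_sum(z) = [[-2.56, 0.19, 2.37], [1.13, -0.08, -1.04], [2.40, -0.18, -2.21]] + [[0.31, 2.12, 0.17],[0.04, 0.25, 0.02],[0.32, 2.15, 0.17]] + [[0.12, -0.03, 0.14], [0.72, -0.17, 0.79], [-0.20, 0.05, -0.23]]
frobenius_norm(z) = 6.00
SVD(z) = [[-0.7, -0.70, -0.16], [0.31, -0.08, -0.95], [0.65, -0.71, 0.27]] @ diag([5.025963341310123, 3.070741923218462, 1.1380406551592792]) @ [[0.73, -0.05, -0.68],[-0.14, -0.99, -0.08],[-0.66, 0.16, -0.73]]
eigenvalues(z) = [2.13, -4.82, -1.71]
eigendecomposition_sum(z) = [[0.79, 1.23, 0.41], [0.61, 0.96, 0.32], [0.73, 1.14, 0.38]] + [[-2.85, 0.10, 2.98], [1.2, -0.04, -1.25], [1.85, -0.06, -1.94]] + [[-0.07, 0.95, -0.73], [0.07, -0.92, 0.70], [-0.07, 0.94, -0.71]]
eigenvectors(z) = [[-0.64,  -0.79,  0.59], [-0.5,  0.33,  -0.57], [-0.59,  0.51,  0.58]]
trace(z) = -4.40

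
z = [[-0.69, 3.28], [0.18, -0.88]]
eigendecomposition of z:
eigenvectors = [[0.98, -0.97], [0.20, 0.26]]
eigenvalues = [-0.01, -1.56]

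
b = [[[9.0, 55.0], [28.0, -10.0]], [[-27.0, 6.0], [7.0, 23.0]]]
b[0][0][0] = 9.0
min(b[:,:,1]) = -10.0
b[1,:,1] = [6.0, 23.0]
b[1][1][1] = 23.0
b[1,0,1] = 6.0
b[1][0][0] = -27.0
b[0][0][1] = 55.0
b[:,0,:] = [[9.0, 55.0], [-27.0, 6.0]]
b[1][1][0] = 7.0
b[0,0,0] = 9.0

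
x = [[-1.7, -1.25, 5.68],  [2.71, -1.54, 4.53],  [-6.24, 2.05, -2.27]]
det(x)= 14.461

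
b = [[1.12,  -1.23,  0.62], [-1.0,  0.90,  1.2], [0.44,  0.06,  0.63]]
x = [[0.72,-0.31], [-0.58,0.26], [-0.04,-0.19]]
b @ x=[[1.50, -0.78], [-1.29, 0.32], [0.26, -0.24]]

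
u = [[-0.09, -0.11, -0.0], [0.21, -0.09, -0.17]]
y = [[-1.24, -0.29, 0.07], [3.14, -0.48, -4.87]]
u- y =[[1.15, 0.18, -0.07], [-2.93, 0.39, 4.7]]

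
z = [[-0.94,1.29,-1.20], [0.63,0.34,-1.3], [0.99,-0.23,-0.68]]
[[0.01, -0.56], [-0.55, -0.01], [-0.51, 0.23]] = z @ [[-0.21, 0.4], [0.21, 0.06], [0.38, 0.22]]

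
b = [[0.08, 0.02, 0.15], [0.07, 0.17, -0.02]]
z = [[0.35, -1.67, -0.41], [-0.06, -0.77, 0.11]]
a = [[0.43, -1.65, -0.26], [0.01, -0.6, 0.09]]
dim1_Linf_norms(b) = [0.15, 0.17]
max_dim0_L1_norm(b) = 0.19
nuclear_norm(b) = 0.35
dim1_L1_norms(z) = [2.43, 0.94]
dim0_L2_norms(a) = [0.43, 1.76, 0.28]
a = b + z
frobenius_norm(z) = 1.92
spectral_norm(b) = 0.20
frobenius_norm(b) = 0.25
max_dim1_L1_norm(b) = 0.26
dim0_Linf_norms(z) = [0.35, 1.67, 0.41]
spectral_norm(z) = 1.89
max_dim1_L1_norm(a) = 2.34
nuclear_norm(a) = 2.03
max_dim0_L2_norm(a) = 1.76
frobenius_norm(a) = 1.83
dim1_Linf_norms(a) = [1.65, 0.6]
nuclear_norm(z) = 2.22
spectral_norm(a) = 1.82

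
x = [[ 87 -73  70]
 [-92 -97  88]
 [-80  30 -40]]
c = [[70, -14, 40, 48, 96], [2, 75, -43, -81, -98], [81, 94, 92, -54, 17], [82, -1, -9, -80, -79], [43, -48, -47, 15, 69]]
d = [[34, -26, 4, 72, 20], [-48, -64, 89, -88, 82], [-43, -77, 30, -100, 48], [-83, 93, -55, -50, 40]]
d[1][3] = -88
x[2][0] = -80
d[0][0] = 34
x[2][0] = -80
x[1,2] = 88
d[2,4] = 48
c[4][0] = 43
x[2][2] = -40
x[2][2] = -40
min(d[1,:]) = -88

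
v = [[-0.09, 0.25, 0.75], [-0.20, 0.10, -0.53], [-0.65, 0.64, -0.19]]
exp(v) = [[0.69, 0.43, 0.5], [-0.02, 0.92, -0.5], [-0.54, 0.46, 0.49]]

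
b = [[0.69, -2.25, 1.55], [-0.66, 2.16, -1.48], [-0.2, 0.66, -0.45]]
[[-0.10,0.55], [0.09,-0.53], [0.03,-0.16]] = b@[[0.14, 0.15],[-0.01, -0.15],[-0.14, 0.07]]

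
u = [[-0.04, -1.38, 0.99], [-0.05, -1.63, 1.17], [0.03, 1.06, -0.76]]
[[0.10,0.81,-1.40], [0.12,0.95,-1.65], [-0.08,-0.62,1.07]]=u @ [[0.34, -0.15, 0.74], [0.21, -0.38, 0.74], [0.41, 0.28, -0.35]]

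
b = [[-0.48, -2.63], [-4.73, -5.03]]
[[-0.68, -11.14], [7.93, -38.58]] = b @ [[-2.42, 4.53], [0.70, 3.41]]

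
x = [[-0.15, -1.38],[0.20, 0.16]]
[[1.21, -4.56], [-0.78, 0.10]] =x@[[-3.48,-2.33], [-0.50,3.56]]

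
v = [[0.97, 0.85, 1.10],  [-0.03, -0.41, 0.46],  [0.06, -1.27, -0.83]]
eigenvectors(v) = [[(1+0j),(0.46-0.02j),(0.46+0.02j)], [-0.01+0.00j,(0.14+0.44j),(0.14-0.44j)], [(0.04+0j),(-0.76+0j),(-0.76-0j)]]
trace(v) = -0.27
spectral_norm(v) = 2.13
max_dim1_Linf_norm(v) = 1.27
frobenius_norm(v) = 2.36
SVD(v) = [[-0.76, 0.58, -0.31],[-0.0, 0.47, 0.88],[0.65, 0.67, -0.35]] @ diag([2.131771890240656, 0.8567543745189882, 0.5300193861759732]) @ [[-0.33,  -0.69,  -0.65], [0.68,  -0.64,  0.34], [-0.65,  -0.33,  0.68]]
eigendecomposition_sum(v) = [[(0.98+0j), 0.05+0.00j, 0.60+0.00j], [-0.01+0.00j, (-0+0j), (-0.01+0j)], [0.04+0.00j, 0.00+0.00j, (0.02+0j)]] + [[-0.01+0.01j, 0.40+0.31j, (0.25-0.17j)], [(-0.01-0j), (-0.2+0.47j), (0.23+0.2j)], [(0.01-0.01j), (-0.64-0.54j), (-0.43+0.27j)]] + [[(-0.01-0.01j),0.40-0.31j,(0.25+0.17j)], [(-0.01+0j),-0.20-0.47j,(0.23-0.2j)], [(0.01+0.01j),(-0.64+0.54j),-0.43-0.27j]]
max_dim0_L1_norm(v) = 2.53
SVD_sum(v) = [[0.53, 1.11, 1.04],[0.0, 0.0, 0.00],[-0.45, -0.96, -0.9]] + [[0.34,-0.32,0.17], [0.27,-0.26,0.14], [0.39,-0.37,0.20]] + [[0.11, 0.05, -0.11], [-0.31, -0.15, 0.32], [0.12, 0.06, -0.13]]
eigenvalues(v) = [(1.01+0j), (-0.64+0.75j), (-0.64-0.75j)]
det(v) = 0.97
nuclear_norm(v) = 3.52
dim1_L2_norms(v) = [1.7, 0.62, 1.52]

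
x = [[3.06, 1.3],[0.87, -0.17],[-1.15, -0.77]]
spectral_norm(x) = 3.67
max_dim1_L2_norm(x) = 3.32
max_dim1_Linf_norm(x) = 3.06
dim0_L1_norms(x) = [5.08, 2.24]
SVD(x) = [[-0.91, 0.01], [-0.2, -0.89], [0.37, -0.46]] @ diag([3.666204645861028, 0.5601281055856919]) @ [[-0.92, -0.39], [-0.39, 0.92]]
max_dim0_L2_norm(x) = 3.38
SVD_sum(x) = [[3.06, 1.3],[0.68, 0.29],[-1.25, -0.53]] + [[-0.0, 0.0], [0.19, -0.46], [0.1, -0.24]]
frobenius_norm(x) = 3.71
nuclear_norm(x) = 4.23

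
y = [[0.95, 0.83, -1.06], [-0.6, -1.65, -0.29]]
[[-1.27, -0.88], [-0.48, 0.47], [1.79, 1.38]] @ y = [[-0.68, 0.40, 1.60], [-0.74, -1.17, 0.37], [0.87, -0.79, -2.3]]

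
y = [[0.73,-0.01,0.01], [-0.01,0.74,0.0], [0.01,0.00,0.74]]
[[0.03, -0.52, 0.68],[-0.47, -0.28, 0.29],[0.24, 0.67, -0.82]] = y@[[0.03, -0.73, 0.95], [-0.64, -0.39, 0.40], [0.33, 0.91, -1.12]]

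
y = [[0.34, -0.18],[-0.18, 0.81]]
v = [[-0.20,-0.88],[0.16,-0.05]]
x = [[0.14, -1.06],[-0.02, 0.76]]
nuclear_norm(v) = 1.07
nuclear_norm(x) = 1.38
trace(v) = -0.25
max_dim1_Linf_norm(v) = 0.88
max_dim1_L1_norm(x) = 1.2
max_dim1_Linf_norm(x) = 1.06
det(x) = 0.09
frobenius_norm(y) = 0.91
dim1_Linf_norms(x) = [1.06, 0.76]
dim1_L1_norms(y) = [0.52, 0.99]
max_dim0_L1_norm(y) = 0.99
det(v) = 0.15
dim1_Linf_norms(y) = [0.34, 0.81]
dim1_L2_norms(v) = [0.9, 0.17]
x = v + y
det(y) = 0.24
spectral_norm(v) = 0.90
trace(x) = 0.90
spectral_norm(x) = 1.31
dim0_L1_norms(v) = [0.36, 0.93]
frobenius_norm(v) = 0.92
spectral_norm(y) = 0.87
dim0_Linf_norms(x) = [0.14, 1.06]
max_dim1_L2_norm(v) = 0.9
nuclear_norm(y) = 1.15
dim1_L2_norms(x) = [1.07, 0.76]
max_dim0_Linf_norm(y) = 0.81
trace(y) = 1.15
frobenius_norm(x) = 1.31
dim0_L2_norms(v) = [0.26, 0.88]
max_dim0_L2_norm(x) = 1.3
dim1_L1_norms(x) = [1.2, 0.78]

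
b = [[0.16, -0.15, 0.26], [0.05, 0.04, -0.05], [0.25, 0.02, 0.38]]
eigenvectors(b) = [[(0.56+0j), (0.68+0j), (0.68-0j)], [-0.03+0.00j, -0.11-0.57j, -0.11+0.57j], [0.83+0.00j, (-0.44-0.08j), (-0.44+0.08j)]]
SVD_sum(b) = [[0.17, -0.04, 0.27],  [-0.01, 0.00, -0.02],  [0.24, -0.06, 0.37]] + [[-0.03, -0.1, 0.00], [0.01, 0.05, -0.00], [0.02, 0.08, -0.0]] + [[0.02, -0.00, -0.01], [0.05, -0.01, -0.03], [-0.01, 0.00, 0.01]]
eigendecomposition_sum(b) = [[(0.16-0j), (-0.04+0j), 0.26+0.00j], [-0.01+0.00j, -0j, -0.01-0.00j], [(0.24-0j), -0.06+0.00j, (0.38+0j)]] + [[-0.00+0.03j, (-0.06+0.01j), (-0-0.02j)], [(0.03-0j), (0.02+0.04j), -0.02+0.00j], [(0.01-0.02j), 0.04-0.00j, -0.00+0.01j]] + [[(-0-0.03j),(-0.06-0.01j),-0.00+0.02j], [(0.03+0j),(0.02-0.04j),(-0.02-0j)], [(0.01+0.02j),0.04+0.00j,-0.00-0.01j]]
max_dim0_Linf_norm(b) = 0.38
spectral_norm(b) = 0.55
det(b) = 0.00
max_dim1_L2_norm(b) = 0.46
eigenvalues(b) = [(0.55+0j), (0.02+0.09j), (0.02-0.09j)]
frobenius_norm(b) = 0.57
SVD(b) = [[-0.58, -0.75, 0.32],  [0.04, 0.37, 0.93],  [-0.81, 0.55, -0.19]] @ diag([0.5524708635152967, 0.14281877156805878, 0.063077281603228]) @ [[-0.53, 0.13, -0.84],  [0.26, 0.97, -0.01],  [0.80, -0.23, -0.55]]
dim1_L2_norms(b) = [0.34, 0.08, 0.46]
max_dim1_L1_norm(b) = 0.65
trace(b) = 0.58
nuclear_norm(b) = 0.76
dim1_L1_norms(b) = [0.57, 0.14, 0.65]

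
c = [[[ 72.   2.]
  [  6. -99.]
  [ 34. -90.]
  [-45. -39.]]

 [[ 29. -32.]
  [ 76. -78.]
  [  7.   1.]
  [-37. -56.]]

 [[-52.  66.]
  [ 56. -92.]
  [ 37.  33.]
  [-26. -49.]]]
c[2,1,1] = -92.0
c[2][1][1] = -92.0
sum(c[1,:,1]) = -165.0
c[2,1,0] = 56.0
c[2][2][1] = 33.0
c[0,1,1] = -99.0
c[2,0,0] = -52.0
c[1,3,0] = -37.0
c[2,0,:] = [-52.0, 66.0]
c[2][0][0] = -52.0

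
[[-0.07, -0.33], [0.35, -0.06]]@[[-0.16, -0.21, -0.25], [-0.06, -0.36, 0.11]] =[[0.03, 0.13, -0.02], [-0.05, -0.05, -0.09]]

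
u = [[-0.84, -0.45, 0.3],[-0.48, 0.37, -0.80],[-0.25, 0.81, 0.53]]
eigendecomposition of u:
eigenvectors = [[(0.95+0j), 0.01-0.23j, (0.01+0.23j)], [0.32+0.00j, 0.67j, 0.00-0.67j], [(-0.02+0j), (0.71+0j), 0.71-0.00j]]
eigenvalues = [(-1+0j), (0.53+0.85j), (0.53-0.85j)]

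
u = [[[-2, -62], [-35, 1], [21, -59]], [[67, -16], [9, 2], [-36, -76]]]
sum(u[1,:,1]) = -90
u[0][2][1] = -59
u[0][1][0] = -35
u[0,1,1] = 1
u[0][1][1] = 1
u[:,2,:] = [[21, -59], [-36, -76]]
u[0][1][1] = 1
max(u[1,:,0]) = 67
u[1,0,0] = 67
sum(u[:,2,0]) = -15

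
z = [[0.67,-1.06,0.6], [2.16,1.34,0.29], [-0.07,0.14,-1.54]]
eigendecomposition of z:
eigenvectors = [[(-0.14+0.56j), -0.14-0.56j, (-0.23+0j)], [0.82+0.00j, (0.82-0j), (0.08+0j)], [0.03-0.03j, 0.03+0.03j, 0.97+0.00j]]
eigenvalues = [(0.99+1.45j), (0.99-1.45j), (-1.51+0j)]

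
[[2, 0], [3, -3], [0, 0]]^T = [[2, 3, 0], [0, -3, 0]]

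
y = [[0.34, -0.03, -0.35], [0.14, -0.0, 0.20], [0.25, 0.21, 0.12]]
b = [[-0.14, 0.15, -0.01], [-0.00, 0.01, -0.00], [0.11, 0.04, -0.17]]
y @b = [[-0.09,  0.04,  0.06], [0.00,  0.03,  -0.04], [-0.02,  0.04,  -0.02]]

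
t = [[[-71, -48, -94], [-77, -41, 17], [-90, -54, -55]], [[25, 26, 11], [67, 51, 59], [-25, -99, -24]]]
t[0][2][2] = -55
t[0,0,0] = -71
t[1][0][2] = 11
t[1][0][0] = 25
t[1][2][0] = -25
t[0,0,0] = -71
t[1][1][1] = 51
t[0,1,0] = -77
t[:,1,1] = [-41, 51]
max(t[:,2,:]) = -24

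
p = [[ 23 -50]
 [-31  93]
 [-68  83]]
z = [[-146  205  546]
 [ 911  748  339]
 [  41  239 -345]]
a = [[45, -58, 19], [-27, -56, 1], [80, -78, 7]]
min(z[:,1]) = 205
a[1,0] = -27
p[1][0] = -31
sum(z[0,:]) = 605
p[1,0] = -31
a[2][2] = 7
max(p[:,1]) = 93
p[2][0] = -68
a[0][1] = -58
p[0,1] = -50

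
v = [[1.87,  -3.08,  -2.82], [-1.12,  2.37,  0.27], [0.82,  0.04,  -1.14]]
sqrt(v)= [[1.64, -0.79, -1.85], [-0.32, 1.48, -0.22], [0.57, 0.34, -0.03]]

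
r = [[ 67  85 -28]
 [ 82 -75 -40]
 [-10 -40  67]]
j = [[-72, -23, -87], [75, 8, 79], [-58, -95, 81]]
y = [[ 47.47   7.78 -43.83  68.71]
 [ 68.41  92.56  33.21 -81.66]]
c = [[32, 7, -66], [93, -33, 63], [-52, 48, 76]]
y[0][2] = -43.83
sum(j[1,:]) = 162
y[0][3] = 68.71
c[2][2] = 76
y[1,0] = 68.41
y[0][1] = 7.78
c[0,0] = 32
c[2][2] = 76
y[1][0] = 68.41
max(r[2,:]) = 67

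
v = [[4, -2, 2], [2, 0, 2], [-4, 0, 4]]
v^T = [[4, 2, -4], [-2, 0, 0], [2, 2, 4]]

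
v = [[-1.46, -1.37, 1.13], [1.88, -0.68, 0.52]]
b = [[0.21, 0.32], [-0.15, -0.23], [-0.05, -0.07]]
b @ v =[[0.3, -0.51, 0.40], [-0.21, 0.36, -0.29], [-0.06, 0.12, -0.09]]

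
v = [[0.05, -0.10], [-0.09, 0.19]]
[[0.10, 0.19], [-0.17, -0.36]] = v @ [[3.41,-0.09], [0.71,-1.94]]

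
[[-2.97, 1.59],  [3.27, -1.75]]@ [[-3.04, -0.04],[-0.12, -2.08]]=[[8.84, -3.19], [-9.73, 3.51]]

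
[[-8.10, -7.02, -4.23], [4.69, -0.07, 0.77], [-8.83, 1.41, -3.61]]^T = [[-8.10, 4.69, -8.83], [-7.02, -0.07, 1.41], [-4.23, 0.77, -3.61]]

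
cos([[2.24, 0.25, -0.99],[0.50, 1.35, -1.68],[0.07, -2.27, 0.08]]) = [[-0.46, -0.32, 0.38], [-0.22, -0.41, 0.48], [0.08, 0.59, -0.06]]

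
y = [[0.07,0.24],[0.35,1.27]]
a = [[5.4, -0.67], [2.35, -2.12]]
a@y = [[0.14, 0.45], [-0.58, -2.13]]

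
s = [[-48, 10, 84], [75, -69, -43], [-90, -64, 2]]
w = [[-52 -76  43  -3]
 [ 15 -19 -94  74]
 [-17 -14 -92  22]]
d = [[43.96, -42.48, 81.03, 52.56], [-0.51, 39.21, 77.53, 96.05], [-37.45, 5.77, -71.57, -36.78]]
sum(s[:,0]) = -63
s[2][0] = -90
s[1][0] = 75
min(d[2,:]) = -71.57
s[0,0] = -48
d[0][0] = 43.96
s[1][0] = 75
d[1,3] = 96.05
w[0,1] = -76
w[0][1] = -76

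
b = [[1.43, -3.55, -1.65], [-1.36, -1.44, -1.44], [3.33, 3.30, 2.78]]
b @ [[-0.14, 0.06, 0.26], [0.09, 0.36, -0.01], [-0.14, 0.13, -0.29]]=[[-0.29, -1.41, 0.89], [0.26, -0.79, 0.08], [-0.56, 1.75, 0.03]]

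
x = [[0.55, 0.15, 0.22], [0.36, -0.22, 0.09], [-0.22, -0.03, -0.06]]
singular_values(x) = [0.73, 0.27, 0.02]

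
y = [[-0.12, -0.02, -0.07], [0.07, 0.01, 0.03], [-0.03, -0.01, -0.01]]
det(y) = 0.00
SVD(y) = [[-0.86, -0.47, 0.19],[0.47, -0.59, 0.66],[-0.20, 0.66, 0.73]] @ diag([0.16300962261152524, 0.0102422333816053, 0.004791616784014708]) @ [[0.87,  0.15,  0.47],[-0.41,  -0.29,  0.86],[0.26,  -0.94,  -0.20]]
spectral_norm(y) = 0.16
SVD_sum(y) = [[-0.12,-0.02,-0.07], [0.07,0.01,0.04], [-0.03,-0.00,-0.02]] + [[0.0,0.00,-0.0],[0.0,0.0,-0.01],[-0.00,-0.00,0.01]] + [[0.00, -0.00, -0.00], [0.0, -0.0, -0.00], [0.00, -0.0, -0.00]]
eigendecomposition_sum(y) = [[-0.12, -0.02, -0.07], [0.07, 0.01, 0.04], [-0.03, -0.01, -0.01]] + [[0.0, 0.0, -0.0], [0.00, 0.00, -0.00], [-0.0, -0.00, 0.01]] + [[0.0, 0.00, 0.0], [-0.00, -0.01, -0.01], [-0.00, -0.00, -0.00]]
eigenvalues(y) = [-0.12, 0.01, -0.01]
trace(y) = -0.12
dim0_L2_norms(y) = [0.14, 0.02, 0.08]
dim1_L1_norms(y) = [0.21, 0.11, 0.05]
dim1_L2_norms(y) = [0.14, 0.08, 0.03]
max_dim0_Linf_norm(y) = 0.12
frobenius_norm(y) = 0.16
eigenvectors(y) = [[0.85, -0.33, -0.33], [-0.49, -0.55, 0.9], [0.18, 0.77, 0.28]]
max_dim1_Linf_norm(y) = 0.12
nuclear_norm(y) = 0.18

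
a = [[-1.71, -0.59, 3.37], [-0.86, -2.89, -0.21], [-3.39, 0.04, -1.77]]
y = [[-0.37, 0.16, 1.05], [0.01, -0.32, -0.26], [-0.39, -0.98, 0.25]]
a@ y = [[-0.69, -3.39, -0.80], [0.37, 0.99, -0.2], [1.94, 1.18, -4.01]]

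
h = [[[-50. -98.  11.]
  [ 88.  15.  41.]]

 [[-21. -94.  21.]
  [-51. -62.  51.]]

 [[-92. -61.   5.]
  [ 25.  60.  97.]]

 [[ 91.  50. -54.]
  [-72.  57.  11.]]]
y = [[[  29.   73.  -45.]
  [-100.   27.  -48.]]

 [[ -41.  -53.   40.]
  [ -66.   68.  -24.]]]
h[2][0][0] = -92.0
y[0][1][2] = -48.0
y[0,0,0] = 29.0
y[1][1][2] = -24.0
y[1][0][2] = 40.0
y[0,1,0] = -100.0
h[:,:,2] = [[11.0, 41.0], [21.0, 51.0], [5.0, 97.0], [-54.0, 11.0]]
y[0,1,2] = -48.0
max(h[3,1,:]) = 57.0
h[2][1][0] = 25.0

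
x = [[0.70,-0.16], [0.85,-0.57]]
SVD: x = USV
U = [[-0.57, -0.83], [-0.83, 0.57]]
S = [1.23, 0.21]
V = [[-0.89, 0.46], [-0.46, -0.89]]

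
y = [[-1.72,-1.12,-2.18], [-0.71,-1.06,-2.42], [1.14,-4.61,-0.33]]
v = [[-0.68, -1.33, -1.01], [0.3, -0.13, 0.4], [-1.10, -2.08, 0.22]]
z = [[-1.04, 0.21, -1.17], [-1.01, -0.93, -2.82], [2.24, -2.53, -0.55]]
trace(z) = -2.52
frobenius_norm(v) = 3.02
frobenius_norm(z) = 4.90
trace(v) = -0.59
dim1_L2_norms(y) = [2.99, 2.74, 4.76]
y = z + v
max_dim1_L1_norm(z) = 5.32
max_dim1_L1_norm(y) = 6.08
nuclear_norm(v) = 4.17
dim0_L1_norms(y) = [3.57, 6.79, 4.93]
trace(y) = -3.11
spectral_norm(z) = 3.56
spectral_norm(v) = 2.81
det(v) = 0.90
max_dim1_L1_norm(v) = 3.4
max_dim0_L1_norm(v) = 3.54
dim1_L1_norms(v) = [3.02, 0.83, 3.4]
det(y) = 12.17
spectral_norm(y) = 5.13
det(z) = 0.02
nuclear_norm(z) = 6.93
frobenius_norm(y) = 6.25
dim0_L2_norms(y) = [2.18, 4.86, 3.27]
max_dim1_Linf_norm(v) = 2.08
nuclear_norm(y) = 9.32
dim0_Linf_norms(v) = [1.1, 2.08, 1.01]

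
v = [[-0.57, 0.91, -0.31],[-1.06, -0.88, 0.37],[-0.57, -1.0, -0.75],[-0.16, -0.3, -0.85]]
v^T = [[-0.57,-1.06,-0.57,-0.16],[0.91,-0.88,-1.0,-0.3],[-0.31,0.37,-0.75,-0.85]]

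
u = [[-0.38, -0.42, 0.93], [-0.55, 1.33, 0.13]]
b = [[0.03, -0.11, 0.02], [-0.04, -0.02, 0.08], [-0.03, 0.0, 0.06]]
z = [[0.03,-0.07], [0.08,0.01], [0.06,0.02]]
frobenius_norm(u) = 1.81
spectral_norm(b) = 0.12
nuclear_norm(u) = 2.53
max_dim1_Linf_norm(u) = 1.33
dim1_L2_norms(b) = [0.12, 0.09, 0.07]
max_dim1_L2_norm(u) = 1.45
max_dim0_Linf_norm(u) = 1.33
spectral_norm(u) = 1.46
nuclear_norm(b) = 0.23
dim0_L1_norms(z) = [0.17, 0.1]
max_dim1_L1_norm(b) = 0.16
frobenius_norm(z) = 0.13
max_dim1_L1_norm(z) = 0.1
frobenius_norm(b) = 0.16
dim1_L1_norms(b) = [0.16, 0.14, 0.09]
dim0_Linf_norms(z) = [0.08, 0.07]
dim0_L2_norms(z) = [0.1, 0.07]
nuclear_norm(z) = 0.18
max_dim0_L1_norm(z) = 0.17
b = z @ u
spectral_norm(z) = 0.10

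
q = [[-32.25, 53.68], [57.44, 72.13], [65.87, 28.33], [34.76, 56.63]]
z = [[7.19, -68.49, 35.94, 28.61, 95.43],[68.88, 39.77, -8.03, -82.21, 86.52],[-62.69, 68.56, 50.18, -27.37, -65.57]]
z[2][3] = -27.37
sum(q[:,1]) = 210.76999999999998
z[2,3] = -27.37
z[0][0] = 7.19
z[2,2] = 50.18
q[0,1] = 53.68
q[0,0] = -32.25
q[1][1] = 72.13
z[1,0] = 68.88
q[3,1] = 56.63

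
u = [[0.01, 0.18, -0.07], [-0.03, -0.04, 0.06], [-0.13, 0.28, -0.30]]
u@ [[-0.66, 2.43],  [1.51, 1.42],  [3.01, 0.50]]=[[0.05, 0.24], [0.14, -0.1], [-0.39, -0.07]]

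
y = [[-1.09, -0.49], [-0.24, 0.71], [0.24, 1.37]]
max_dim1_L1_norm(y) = 1.61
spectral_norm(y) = 1.71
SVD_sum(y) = [[-0.35, -0.81], [0.22, 0.51], [0.53, 1.24]] + [[-0.74, 0.32],[-0.46, 0.2],[-0.29, 0.13]]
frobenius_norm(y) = 1.98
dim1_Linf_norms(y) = [1.09, 0.71, 1.37]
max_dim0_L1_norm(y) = 2.57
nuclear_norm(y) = 2.71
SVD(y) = [[0.52, 0.81], [-0.33, 0.5], [-0.79, 0.32]] @ diag([1.7082386885565686, 1.0031553134577595]) @ [[-0.39, -0.92], [-0.92, 0.39]]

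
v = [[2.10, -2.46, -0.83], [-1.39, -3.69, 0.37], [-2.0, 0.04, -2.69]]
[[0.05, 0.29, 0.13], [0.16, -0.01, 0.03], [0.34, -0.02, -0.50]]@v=[[-0.56, -1.19, -0.28], [0.29, -0.36, -0.22], [1.74, -0.78, 1.06]]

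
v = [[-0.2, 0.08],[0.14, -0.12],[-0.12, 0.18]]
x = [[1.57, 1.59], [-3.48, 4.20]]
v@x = [[-0.59, 0.02], [0.64, -0.28], [-0.81, 0.57]]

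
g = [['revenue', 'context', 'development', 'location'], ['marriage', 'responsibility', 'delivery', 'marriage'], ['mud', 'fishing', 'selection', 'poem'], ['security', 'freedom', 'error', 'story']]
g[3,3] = 'story'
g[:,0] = ['revenue', 'marriage', 'mud', 'security']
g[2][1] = 'fishing'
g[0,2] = 'development'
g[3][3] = 'story'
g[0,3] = 'location'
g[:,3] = ['location', 'marriage', 'poem', 'story']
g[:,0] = ['revenue', 'marriage', 'mud', 'security']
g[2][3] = 'poem'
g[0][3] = 'location'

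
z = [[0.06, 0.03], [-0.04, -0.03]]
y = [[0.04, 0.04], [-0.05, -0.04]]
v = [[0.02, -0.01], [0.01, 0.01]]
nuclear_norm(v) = 0.04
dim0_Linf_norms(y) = [0.05, 0.04]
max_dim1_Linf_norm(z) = 0.06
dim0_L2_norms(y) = [0.06, 0.06]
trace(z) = 0.03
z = y + v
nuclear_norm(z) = 0.09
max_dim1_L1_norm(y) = 0.09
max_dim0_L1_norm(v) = 0.03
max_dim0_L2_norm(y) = 0.06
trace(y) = 0.00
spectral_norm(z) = 0.08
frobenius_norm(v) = 0.03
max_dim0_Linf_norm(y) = 0.05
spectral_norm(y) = 0.09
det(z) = -0.00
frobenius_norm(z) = 0.08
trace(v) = 0.03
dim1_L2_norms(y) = [0.06, 0.06]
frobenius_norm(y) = 0.09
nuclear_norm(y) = 0.09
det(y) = 0.00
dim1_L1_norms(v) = [0.03, 0.02]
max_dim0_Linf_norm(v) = 0.02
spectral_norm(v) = 0.02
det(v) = 0.00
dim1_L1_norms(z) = [0.09, 0.07]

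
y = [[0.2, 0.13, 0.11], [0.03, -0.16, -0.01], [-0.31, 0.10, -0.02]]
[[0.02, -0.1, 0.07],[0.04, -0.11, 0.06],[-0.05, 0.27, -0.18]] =y @ [[0.06,-0.64,0.45], [-0.27,0.60,-0.33], [0.41,-0.42,0.19]]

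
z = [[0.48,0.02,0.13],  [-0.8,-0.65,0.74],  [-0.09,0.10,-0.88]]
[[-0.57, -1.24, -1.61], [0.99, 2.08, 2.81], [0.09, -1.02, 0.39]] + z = [[-0.09,-1.22,-1.48], [0.19,1.43,3.55], [0.0,-0.92,-0.49]]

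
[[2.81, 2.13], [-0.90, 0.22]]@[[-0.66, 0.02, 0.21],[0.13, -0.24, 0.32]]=[[-1.58, -0.45, 1.27], [0.62, -0.07, -0.12]]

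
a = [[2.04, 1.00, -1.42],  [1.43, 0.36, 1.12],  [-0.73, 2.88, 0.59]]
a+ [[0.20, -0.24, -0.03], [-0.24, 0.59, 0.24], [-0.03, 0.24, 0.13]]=[[2.24, 0.76, -1.45], [1.19, 0.95, 1.36], [-0.76, 3.12, 0.72]]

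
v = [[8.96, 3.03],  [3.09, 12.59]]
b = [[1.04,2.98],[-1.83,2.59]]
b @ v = [[18.53,40.67], [-8.39,27.06]]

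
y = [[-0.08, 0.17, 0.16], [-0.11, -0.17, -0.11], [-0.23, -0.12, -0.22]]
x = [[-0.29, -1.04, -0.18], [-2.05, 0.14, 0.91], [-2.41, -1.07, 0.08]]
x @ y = [[0.18,0.15,0.11], [-0.06,-0.48,-0.54], [0.29,-0.24,-0.29]]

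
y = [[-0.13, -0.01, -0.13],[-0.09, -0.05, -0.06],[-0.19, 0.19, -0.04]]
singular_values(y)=[0.3, 0.17, 0.03]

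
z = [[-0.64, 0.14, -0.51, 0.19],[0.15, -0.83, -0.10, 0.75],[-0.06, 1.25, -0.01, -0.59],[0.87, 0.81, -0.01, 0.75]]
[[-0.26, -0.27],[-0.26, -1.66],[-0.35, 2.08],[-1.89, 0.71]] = z @[[-0.68,0.13],  [-0.74,1.36],  [0.81,0.49],  [-0.92,-0.67]]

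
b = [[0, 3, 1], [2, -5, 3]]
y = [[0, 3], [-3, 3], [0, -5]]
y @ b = [[6, -15, 9], [6, -24, 6], [-10, 25, -15]]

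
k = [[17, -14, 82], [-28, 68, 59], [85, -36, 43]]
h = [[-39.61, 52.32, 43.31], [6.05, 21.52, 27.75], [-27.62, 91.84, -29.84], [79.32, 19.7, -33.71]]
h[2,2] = -29.84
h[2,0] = -27.62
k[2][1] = -36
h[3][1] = 19.7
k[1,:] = [-28, 68, 59]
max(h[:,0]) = 79.32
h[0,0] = -39.61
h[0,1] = 52.32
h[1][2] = 27.75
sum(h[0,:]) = 56.02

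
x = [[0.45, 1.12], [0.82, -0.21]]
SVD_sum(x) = [[0.58,1.05], [0.10,0.18]] + [[-0.13,0.07],  [0.72,-0.39]]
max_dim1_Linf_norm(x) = 1.12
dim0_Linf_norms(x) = [0.82, 1.12]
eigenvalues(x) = [1.13, -0.89]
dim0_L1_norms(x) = [1.27, 1.33]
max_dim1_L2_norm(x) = 1.21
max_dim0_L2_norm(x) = 1.14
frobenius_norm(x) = 1.47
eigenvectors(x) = [[0.85, -0.64], [0.52, 0.77]]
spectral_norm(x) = 1.22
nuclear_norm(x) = 2.05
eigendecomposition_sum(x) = [[0.75, 0.63], [0.46, 0.38]] + [[-0.3, 0.49],[0.36, -0.59]]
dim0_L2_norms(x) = [0.94, 1.14]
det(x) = -1.01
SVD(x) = [[-0.99, -0.17], [-0.17, 0.99]] @ diag([1.216691209064065, 0.8325037548180936]) @ [[-0.48,-0.88],[0.88,-0.48]]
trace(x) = 0.24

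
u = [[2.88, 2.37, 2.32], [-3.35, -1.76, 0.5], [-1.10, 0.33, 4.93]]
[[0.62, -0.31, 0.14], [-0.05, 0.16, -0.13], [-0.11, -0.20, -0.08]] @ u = [[2.67, 2.06, 1.97], [-0.54, -0.44, -0.68], [0.44, 0.06, -0.75]]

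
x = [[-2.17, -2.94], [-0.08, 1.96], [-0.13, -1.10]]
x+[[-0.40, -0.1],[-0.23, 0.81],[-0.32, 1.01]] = [[-2.57, -3.04], [-0.31, 2.77], [-0.45, -0.09]]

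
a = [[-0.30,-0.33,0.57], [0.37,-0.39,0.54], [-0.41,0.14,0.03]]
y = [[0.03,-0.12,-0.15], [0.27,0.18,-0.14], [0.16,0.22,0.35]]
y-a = [[0.33,0.21,-0.72], [-0.1,0.57,-0.68], [0.57,0.08,0.32]]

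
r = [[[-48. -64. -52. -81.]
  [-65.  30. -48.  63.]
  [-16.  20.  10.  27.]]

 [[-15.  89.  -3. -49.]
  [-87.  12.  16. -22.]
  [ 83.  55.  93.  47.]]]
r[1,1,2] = 16.0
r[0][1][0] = -65.0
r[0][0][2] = -52.0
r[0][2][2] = 10.0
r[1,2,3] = 47.0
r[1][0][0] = -15.0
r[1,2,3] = 47.0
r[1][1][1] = 12.0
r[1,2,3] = 47.0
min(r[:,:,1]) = -64.0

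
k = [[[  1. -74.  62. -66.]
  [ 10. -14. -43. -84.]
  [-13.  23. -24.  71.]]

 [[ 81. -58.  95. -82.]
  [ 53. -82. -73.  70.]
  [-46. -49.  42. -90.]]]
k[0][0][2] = 62.0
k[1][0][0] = 81.0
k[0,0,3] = -66.0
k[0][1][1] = -14.0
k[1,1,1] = -82.0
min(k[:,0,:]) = -82.0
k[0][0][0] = 1.0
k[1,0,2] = 95.0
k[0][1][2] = -43.0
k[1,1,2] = -73.0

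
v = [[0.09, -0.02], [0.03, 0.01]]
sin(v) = [[0.09, -0.02], [0.03, 0.01]]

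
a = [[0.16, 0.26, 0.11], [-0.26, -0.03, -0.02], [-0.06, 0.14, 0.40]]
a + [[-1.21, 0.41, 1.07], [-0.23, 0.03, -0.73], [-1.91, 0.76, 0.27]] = [[-1.05, 0.67, 1.18],[-0.49, 0.00, -0.75],[-1.97, 0.90, 0.67]]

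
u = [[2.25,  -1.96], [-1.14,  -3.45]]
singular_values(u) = [3.97, 2.52]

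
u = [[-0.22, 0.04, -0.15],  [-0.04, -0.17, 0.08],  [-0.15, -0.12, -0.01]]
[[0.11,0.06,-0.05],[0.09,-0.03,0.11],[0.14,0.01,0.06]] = u @ [[-0.66, 0.11, 0.15], [-0.32, -0.15, -0.72], [0.17, -0.59, -0.1]]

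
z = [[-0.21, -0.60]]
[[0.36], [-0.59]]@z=[[-0.08, -0.22], [0.12, 0.35]]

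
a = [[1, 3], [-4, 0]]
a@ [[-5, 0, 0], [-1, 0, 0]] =[[-8, 0, 0], [20, 0, 0]]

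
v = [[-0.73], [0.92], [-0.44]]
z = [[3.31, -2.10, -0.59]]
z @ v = [[-4.09]]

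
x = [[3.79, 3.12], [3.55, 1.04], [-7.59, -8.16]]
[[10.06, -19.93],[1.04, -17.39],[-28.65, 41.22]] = x @ [[-1.01, -4.7], [4.45, -0.68]]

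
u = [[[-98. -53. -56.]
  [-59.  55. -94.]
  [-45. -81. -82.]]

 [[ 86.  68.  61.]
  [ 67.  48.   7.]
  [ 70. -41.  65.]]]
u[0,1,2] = -94.0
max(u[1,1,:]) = 67.0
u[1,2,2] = 65.0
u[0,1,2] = -94.0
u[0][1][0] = -59.0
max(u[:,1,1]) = 55.0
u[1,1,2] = 7.0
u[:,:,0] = [[-98.0, -59.0, -45.0], [86.0, 67.0, 70.0]]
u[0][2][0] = -45.0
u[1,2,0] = 70.0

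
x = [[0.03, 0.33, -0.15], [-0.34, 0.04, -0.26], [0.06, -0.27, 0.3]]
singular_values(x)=[0.6, 0.35, 0.06]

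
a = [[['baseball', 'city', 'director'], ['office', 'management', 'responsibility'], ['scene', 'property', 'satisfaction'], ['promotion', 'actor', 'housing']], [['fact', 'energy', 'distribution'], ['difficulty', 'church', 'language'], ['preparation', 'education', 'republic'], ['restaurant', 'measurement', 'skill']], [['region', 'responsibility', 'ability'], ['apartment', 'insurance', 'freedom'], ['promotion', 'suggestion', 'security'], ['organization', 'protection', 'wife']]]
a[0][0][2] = 'director'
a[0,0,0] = 'baseball'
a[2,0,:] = ['region', 'responsibility', 'ability']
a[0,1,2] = 'responsibility'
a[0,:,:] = [['baseball', 'city', 'director'], ['office', 'management', 'responsibility'], ['scene', 'property', 'satisfaction'], ['promotion', 'actor', 'housing']]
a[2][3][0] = 'organization'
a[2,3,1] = 'protection'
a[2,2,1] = 'suggestion'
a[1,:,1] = ['energy', 'church', 'education', 'measurement']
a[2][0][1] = 'responsibility'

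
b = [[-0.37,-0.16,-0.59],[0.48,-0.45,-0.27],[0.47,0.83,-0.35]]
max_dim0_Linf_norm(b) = 0.83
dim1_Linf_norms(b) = [0.59, 0.48, 0.83]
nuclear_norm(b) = 2.43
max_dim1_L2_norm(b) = 1.02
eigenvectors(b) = [[0.17-0.52j, (0.17+0.52j), 0.62+0.00j], [(-0.2-0.39j), -0.20+0.39j, -0.58+0.00j], [-0.71+0.00j, -0.71-0.00j, (0.52+0j)]]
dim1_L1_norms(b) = [1.12, 1.2, 1.65]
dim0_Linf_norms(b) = [0.48, 0.83, 0.59]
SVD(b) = [[-0.19, -0.65, 0.74], [-0.11, -0.73, -0.67], [0.98, -0.21, 0.06]] @ diag([1.028568685365311, 0.7336872730607835, 0.6726436239454793]) @ [[0.46, 0.87, -0.19], [-0.28, 0.35, 0.89], [-0.84, 0.36, -0.41]]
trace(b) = -1.17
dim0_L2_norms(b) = [0.77, 0.96, 0.74]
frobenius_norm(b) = 1.43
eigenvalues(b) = [(-0.23+0.81j), (-0.23-0.81j), (-0.72+0j)]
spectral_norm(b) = 1.03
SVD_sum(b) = [[-0.09, -0.17, 0.04], [-0.05, -0.1, 0.02], [0.46, 0.87, -0.19]] + [[0.14, -0.17, -0.43],[0.15, -0.19, -0.48],[0.04, -0.05, -0.14]] + [[-0.42, 0.18, -0.2], [0.38, -0.16, 0.19], [-0.04, 0.02, -0.02]]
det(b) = -0.51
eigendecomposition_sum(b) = [[-0.06+0.26j, -0.25+0.14j, -0.21-0.16j], [(0.12+0.18j), -0.06+0.22j, -0.21+0.03j], [0.34-0.04j, 0.27+0.25j, -0.11+0.32j]] + [[-0.06-0.26j,  -0.25-0.14j,  -0.21+0.16j], [(0.12-0.18j),  (-0.06-0.22j),  -0.21-0.03j], [0.34+0.04j,  (0.27-0.25j),  (-0.11-0.32j)]] + [[-0.26-0.00j, 0.34+0.00j, (-0.16+0j)], [(0.24+0j), -0.32-0.00j, (0.15-0j)], [-0.22-0.00j, (0.29+0j), -0.14+0.00j]]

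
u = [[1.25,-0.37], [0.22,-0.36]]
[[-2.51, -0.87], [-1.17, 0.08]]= u @[[-1.28, -0.93],[2.47, -0.80]]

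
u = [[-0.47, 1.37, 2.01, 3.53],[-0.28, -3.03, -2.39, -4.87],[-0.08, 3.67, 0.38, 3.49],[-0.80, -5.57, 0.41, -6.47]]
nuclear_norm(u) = 16.49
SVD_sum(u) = [[0.16,2.33,0.54,3.02], [-0.25,-3.62,-0.84,-4.69], [0.21,3.03,0.70,3.91], [-0.36,-5.09,-1.18,-6.58]] + [[-0.35, -0.80, 1.65, 0.34], [0.3, 0.69, -1.41, -0.29], [0.11, 0.24, -0.50, -0.10], [-0.31, -0.71, 1.46, 0.3]] + [[0.05, -0.07, -0.03, 0.06],[0.00, -0.0, -0.00, 0.0],[-0.32, 0.42, 0.21, -0.35],[-0.17, 0.22, 0.11, -0.18]] + [[-0.34,-0.09,-0.14,0.12],[-0.33,-0.09,-0.14,0.11],[-0.07,-0.02,-0.03,0.03],[0.04,0.01,0.01,-0.01]]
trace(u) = -9.59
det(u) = 15.75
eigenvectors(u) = [[(-0.27+0j), -0.86+0.00j, (-0.52+0.04j), (-0.52-0.04j)], [(0.41+0j), (-0.23+0j), (0.57+0j), (0.57-0j)], [-0.43+0.00j, -0.32+0.00j, (0.08-0.49j), (0.08+0.49j)], [0.76+0.00j, (0.32+0j), -0.39+0.06j, -0.39-0.06j]]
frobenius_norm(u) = 12.52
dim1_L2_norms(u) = [4.31, 6.22, 5.08, 8.58]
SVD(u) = [[0.32, 0.62, -0.14, 0.7],[-0.5, -0.53, -0.00, 0.69],[0.41, -0.19, 0.88, 0.16],[-0.69, 0.55, 0.46, -0.07]] @ diag([12.103355966323154, 3.0657915492932633, 0.7612105309991715, 0.5577230999768068]) @ [[0.04, 0.61, 0.14, 0.78], [-0.18, -0.42, 0.87, 0.18], [-0.48, 0.63, 0.31, -0.52], [-0.85, -0.24, -0.36, 0.29]]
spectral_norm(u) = 12.10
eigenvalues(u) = [(-9.41+0j), (-0.66+0j), (0.24+1.57j), (0.24-1.57j)]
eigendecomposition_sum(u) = [[0.29-0.00j, (1.96-0j), (0.31-0j), 2.53+0.00j], [-0.44+0.00j, -3.01+0.00j, -0.48+0.00j, (-3.87-0j)], [(0.46-0j), (3.13-0j), (0.5-0j), 4.04+0.00j], [(-0.83+0j), -5.59+0.00j, -0.89+0.00j, (-7.2-0j)]] + [[(-0.52+0j), (-0.45+0j), -0.04+0.00j, 0.04-0.00j], [(-0.14+0j), (-0.12+0j), -0.01+0.00j, (0.01-0j)], [-0.19+0.00j, (-0.16+0j), -0.02+0.00j, (0.01-0j)], [(0.19-0j), 0.16-0.00j, (0.02-0j), -0.01+0.00j]] + [[-0.12+0.22j, (-0.07-0.36j), 0.87-0.16j, 0.48+0.18j], [(0.15-0.23j), 0.05+0.40j, -0.95+0.09j, (-0.5-0.24j)], [(-0.18-0.16j), (0.35+0.01j), (-0.05+0.84j), (-0.28+0.4j)], [-0.08+0.17j, -0.07-0.27j, (0.64-0.16j), (0.37+0.12j)]] + [[(-0.12-0.22j), -0.07+0.36j, 0.87+0.16j, (0.48-0.18j)], [(0.15+0.23j), 0.05-0.40j, -0.95-0.09j, (-0.5+0.24j)], [-0.18+0.16j, (0.35-0.01j), -0.05-0.84j, (-0.28-0.4j)], [(-0.08-0.17j), (-0.07+0.27j), 0.64+0.16j, (0.37-0.12j)]]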